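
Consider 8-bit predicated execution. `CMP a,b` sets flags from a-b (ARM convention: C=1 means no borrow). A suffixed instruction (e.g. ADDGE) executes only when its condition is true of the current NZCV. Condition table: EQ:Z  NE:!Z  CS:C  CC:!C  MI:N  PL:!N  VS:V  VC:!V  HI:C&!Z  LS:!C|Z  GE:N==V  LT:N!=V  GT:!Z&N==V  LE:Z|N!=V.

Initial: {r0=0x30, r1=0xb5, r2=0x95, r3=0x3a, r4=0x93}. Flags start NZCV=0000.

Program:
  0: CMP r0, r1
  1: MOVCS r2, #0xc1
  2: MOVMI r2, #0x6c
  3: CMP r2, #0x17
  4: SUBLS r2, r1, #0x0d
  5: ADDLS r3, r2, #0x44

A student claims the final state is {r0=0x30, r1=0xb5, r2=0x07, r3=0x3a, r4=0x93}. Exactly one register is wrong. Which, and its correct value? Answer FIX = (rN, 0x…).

[0] flags=0000 → (cmp)
[1] flags=0000 CS?F → skip
[2] flags=0000 MI?F → skip
[3] flags=0011 → (cmp)
[4] flags=0011 LS?F → skip
[5] flags=0011 LS?F → skip

FIX = (r2, 0x95)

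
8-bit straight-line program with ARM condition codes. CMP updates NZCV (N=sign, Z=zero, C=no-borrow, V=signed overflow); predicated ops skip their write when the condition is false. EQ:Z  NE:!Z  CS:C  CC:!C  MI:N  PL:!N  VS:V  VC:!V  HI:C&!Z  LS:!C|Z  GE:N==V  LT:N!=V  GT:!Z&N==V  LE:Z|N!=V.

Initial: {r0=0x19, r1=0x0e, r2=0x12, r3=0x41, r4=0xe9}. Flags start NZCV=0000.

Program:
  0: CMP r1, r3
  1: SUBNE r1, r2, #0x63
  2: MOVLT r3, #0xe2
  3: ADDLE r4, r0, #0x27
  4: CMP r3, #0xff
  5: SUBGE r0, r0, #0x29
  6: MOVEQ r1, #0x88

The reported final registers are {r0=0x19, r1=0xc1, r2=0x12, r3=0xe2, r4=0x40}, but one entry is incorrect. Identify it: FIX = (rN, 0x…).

FIX = (r1, 0xaf)

0: ✓ CMP  NZCV=1000
1: ✓ SUBNE  r1←0xaf
2: ✓ MOVLT  r3←0xe2
3: ✓ ADDLE  r4←0x40
4: ✓ CMP  NZCV=1000
5: · SUBGE
6: · MOVEQ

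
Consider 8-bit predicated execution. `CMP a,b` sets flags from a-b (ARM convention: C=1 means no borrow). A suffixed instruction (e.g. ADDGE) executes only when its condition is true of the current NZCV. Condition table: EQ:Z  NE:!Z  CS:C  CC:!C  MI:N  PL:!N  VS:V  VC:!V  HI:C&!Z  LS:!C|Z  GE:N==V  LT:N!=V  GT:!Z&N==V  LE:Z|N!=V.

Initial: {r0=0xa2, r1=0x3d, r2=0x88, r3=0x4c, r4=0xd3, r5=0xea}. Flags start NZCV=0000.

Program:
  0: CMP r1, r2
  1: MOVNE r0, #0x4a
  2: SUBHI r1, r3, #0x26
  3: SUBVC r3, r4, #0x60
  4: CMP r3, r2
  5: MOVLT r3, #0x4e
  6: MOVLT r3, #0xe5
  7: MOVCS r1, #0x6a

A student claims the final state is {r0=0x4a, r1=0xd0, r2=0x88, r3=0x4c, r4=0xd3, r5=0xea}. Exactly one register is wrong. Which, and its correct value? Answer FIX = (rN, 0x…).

FIX = (r1, 0x3d)

[0] flags=1001 → (cmp)
[1] flags=1001 NE?T → r0=0x4a
[2] flags=1001 HI?F → skip
[3] flags=1001 VC?F → skip
[4] flags=1001 → (cmp)
[5] flags=1001 LT?F → skip
[6] flags=1001 LT?F → skip
[7] flags=1001 CS?F → skip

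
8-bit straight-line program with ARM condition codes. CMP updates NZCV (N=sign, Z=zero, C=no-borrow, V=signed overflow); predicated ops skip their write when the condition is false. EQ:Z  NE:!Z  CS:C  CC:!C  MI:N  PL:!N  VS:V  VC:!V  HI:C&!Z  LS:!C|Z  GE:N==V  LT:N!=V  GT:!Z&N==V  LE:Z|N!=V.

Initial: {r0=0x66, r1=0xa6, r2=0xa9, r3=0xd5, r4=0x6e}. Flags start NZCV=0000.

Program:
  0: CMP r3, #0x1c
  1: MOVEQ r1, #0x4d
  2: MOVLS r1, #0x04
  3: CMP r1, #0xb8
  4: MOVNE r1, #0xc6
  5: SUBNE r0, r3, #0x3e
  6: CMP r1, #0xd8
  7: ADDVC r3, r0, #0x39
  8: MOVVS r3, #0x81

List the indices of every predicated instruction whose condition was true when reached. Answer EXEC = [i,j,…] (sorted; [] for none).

EXEC = [4,5,7]

[0] flags=1010 → (cmp)
[1] flags=1010 EQ?F → skip
[2] flags=1010 LS?F → skip
[3] flags=1000 → (cmp)
[4] flags=1000 NE?T → r1=0xc6
[5] flags=1000 NE?T → r0=0x97
[6] flags=1000 → (cmp)
[7] flags=1000 VC?T → r3=0xd0
[8] flags=1000 VS?F → skip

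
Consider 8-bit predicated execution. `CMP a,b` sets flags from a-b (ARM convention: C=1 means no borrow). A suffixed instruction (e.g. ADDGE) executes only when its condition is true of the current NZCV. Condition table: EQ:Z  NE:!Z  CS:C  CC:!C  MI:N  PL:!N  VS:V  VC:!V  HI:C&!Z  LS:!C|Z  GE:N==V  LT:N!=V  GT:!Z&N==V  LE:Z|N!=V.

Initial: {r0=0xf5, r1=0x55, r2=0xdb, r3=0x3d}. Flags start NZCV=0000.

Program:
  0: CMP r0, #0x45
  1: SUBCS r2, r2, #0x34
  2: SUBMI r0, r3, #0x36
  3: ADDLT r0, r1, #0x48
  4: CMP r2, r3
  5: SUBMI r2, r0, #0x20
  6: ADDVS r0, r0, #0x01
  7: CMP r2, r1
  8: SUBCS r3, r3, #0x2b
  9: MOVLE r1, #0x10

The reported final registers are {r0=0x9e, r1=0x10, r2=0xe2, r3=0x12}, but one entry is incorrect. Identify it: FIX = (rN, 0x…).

0: ✓ CMP  NZCV=1010
1: ✓ SUBCS  r2←0xa7
2: ✓ SUBMI  r0←0x07
3: ✓ ADDLT  r0←0x9d
4: ✓ CMP  NZCV=0011
5: · SUBMI
6: ✓ ADDVS  r0←0x9e
7: ✓ CMP  NZCV=0011
8: ✓ SUBCS  r3←0x12
9: ✓ MOVLE  r1←0x10

FIX = (r2, 0xa7)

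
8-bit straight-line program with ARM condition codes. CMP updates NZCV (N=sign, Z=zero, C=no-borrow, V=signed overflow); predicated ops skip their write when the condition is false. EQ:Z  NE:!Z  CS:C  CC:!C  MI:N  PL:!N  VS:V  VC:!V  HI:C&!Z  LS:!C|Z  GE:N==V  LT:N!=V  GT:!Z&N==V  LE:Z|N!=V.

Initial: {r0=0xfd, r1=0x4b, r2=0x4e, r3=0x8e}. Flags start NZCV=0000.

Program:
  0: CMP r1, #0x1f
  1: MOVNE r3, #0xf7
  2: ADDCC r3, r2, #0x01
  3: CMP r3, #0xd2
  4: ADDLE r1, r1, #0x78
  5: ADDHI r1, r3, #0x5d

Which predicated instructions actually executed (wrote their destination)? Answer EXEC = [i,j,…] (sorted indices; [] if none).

EXEC = [1,5]

0: ✓ CMP  NZCV=0010
1: ✓ MOVNE  r3←0xf7
2: · ADDCC
3: ✓ CMP  NZCV=0010
4: · ADDLE
5: ✓ ADDHI  r1←0x54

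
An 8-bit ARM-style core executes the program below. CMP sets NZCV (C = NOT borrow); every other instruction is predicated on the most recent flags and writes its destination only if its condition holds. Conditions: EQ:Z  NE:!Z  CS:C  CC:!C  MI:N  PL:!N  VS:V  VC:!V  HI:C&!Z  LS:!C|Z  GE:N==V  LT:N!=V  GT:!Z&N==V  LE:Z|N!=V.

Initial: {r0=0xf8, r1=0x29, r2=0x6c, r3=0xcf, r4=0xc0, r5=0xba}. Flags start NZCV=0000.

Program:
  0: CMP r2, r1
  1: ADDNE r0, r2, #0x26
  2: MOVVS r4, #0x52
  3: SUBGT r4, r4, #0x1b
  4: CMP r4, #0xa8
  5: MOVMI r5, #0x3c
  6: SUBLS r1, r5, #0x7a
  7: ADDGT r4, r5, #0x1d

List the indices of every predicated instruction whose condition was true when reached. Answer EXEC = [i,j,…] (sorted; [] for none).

[0] flags=0010 → (cmp)
[1] flags=0010 NE?T → r0=0x92
[2] flags=0010 VS?F → skip
[3] flags=0010 GT?T → r4=0xa5
[4] flags=1000 → (cmp)
[5] flags=1000 MI?T → r5=0x3c
[6] flags=1000 LS?T → r1=0xc2
[7] flags=1000 GT?F → skip

EXEC = [1,3,5,6]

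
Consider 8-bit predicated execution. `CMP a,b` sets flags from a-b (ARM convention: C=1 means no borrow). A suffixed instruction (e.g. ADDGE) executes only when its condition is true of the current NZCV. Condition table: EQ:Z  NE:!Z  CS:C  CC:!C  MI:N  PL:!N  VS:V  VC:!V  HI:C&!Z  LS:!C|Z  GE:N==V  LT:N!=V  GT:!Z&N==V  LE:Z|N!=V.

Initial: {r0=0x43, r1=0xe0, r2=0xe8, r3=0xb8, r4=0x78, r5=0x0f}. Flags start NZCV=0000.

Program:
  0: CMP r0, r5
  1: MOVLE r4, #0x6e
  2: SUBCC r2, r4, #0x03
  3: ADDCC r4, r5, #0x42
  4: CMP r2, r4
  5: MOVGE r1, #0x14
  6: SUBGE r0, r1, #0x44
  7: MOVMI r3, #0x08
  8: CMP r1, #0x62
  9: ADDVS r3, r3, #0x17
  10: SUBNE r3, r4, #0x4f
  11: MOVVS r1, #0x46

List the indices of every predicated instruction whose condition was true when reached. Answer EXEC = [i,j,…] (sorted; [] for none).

[0] flags=0010 → (cmp)
[1] flags=0010 LE?F → skip
[2] flags=0010 CC?F → skip
[3] flags=0010 CC?F → skip
[4] flags=0011 → (cmp)
[5] flags=0011 GE?F → skip
[6] flags=0011 GE?F → skip
[7] flags=0011 MI?F → skip
[8] flags=0011 → (cmp)
[9] flags=0011 VS?T → r3=0xcf
[10] flags=0011 NE?T → r3=0x29
[11] flags=0011 VS?T → r1=0x46

EXEC = [9,10,11]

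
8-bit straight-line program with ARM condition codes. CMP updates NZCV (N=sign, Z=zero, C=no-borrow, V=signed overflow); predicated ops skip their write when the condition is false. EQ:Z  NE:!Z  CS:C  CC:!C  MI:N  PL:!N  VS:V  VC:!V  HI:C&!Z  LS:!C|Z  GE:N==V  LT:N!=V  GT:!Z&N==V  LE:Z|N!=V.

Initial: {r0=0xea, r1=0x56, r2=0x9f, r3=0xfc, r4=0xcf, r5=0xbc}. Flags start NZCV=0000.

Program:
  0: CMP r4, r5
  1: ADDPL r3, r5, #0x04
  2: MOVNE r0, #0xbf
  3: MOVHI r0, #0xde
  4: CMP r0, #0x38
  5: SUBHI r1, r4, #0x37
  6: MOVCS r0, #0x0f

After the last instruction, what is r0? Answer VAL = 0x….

VAL = 0x0f

0: ✓ CMP  NZCV=0010
1: ✓ ADDPL  r3←0xc0
2: ✓ MOVNE  r0←0xbf
3: ✓ MOVHI  r0←0xde
4: ✓ CMP  NZCV=1010
5: ✓ SUBHI  r1←0x98
6: ✓ MOVCS  r0←0x0f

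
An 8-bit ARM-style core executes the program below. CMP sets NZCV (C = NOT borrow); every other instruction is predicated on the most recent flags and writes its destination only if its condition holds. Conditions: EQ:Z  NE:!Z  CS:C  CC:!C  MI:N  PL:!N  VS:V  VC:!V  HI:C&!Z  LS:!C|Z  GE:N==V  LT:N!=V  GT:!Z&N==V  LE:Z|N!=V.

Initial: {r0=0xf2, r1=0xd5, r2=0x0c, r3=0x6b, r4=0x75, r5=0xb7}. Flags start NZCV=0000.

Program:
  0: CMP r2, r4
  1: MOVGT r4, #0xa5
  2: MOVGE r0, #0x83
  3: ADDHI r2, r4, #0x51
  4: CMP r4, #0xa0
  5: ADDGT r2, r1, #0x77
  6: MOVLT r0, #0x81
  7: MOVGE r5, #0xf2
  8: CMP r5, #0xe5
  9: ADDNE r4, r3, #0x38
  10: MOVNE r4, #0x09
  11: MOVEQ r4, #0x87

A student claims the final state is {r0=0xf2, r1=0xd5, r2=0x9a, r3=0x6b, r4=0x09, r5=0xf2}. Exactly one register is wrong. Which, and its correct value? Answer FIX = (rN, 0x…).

0: ✓ CMP  NZCV=1000
1: · MOVGT
2: · MOVGE
3: · ADDHI
4: ✓ CMP  NZCV=1001
5: ✓ ADDGT  r2←0x4c
6: · MOVLT
7: ✓ MOVGE  r5←0xf2
8: ✓ CMP  NZCV=0010
9: ✓ ADDNE  r4←0xa3
10: ✓ MOVNE  r4←0x09
11: · MOVEQ

FIX = (r2, 0x4c)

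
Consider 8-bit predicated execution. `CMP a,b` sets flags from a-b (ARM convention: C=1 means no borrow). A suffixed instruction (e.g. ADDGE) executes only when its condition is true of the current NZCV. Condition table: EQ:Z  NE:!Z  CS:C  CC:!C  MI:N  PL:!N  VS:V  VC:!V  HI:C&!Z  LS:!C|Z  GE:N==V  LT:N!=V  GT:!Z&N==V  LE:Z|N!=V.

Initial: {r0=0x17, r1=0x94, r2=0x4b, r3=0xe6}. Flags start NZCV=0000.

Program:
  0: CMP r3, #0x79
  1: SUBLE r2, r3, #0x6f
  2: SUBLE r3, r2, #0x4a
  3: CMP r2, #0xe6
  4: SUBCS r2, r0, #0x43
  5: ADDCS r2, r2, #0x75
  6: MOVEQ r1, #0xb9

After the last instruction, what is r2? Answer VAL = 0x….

0: ✓ CMP  NZCV=0011
1: ✓ SUBLE  r2←0x77
2: ✓ SUBLE  r3←0x2d
3: ✓ CMP  NZCV=1001
4: · SUBCS
5: · ADDCS
6: · MOVEQ

VAL = 0x77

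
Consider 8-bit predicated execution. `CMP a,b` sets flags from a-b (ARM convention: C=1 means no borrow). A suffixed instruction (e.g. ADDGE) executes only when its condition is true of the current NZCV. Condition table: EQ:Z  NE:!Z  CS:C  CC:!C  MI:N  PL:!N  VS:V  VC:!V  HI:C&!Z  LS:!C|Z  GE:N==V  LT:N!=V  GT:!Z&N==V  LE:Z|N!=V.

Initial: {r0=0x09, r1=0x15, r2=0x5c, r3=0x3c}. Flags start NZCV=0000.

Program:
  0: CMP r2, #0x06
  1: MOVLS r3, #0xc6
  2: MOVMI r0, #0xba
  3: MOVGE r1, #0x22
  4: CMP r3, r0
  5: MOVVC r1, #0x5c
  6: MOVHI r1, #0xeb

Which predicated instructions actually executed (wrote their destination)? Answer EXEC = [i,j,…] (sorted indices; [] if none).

[0] flags=0010 → (cmp)
[1] flags=0010 LS?F → skip
[2] flags=0010 MI?F → skip
[3] flags=0010 GE?T → r1=0x22
[4] flags=0010 → (cmp)
[5] flags=0010 VC?T → r1=0x5c
[6] flags=0010 HI?T → r1=0xeb

EXEC = [3,5,6]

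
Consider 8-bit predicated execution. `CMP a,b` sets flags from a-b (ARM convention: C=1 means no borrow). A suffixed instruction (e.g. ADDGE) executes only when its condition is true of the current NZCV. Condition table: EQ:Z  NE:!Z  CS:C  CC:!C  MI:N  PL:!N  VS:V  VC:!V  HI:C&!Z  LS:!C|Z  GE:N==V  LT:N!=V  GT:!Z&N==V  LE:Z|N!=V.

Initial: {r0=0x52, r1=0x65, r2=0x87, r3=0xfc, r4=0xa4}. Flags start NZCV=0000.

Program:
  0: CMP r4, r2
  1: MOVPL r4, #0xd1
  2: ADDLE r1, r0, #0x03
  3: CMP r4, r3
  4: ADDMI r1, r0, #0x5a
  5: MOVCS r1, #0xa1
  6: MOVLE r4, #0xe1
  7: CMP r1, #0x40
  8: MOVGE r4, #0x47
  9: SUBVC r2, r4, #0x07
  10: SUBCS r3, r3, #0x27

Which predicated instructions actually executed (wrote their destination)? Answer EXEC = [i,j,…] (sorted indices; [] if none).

EXEC = [1,4,6,10]

[0] flags=0010 → (cmp)
[1] flags=0010 PL?T → r4=0xd1
[2] flags=0010 LE?F → skip
[3] flags=1000 → (cmp)
[4] flags=1000 MI?T → r1=0xac
[5] flags=1000 CS?F → skip
[6] flags=1000 LE?T → r4=0xe1
[7] flags=0011 → (cmp)
[8] flags=0011 GE?F → skip
[9] flags=0011 VC?F → skip
[10] flags=0011 CS?T → r3=0xd5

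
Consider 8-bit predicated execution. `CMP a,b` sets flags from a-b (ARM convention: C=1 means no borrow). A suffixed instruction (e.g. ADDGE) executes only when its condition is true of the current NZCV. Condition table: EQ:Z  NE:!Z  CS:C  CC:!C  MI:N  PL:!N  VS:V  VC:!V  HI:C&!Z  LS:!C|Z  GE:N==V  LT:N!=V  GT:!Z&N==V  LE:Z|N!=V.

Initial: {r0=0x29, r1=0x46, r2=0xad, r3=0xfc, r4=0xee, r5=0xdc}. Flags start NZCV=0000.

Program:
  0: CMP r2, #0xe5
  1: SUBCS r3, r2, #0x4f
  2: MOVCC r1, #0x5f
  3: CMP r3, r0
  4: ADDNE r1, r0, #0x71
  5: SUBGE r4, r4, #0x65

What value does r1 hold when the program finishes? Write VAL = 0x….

VAL = 0x9a

0: ✓ CMP  NZCV=1000
1: · SUBCS
2: ✓ MOVCC  r1←0x5f
3: ✓ CMP  NZCV=1010
4: ✓ ADDNE  r1←0x9a
5: · SUBGE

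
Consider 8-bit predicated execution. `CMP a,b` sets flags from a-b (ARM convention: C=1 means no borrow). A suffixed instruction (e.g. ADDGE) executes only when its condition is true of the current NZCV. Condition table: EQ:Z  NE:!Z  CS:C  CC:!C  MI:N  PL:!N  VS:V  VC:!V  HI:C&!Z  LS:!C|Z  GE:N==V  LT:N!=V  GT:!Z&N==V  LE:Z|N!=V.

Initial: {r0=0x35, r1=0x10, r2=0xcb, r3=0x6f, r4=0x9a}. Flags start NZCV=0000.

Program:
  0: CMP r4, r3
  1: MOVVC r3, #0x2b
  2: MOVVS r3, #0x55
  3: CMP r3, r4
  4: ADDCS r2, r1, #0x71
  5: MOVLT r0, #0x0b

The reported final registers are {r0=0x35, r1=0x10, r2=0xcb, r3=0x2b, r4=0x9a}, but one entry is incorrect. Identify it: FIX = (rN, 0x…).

FIX = (r3, 0x55)

0: ✓ CMP  NZCV=0011
1: · MOVVC
2: ✓ MOVVS  r3←0x55
3: ✓ CMP  NZCV=1001
4: · ADDCS
5: · MOVLT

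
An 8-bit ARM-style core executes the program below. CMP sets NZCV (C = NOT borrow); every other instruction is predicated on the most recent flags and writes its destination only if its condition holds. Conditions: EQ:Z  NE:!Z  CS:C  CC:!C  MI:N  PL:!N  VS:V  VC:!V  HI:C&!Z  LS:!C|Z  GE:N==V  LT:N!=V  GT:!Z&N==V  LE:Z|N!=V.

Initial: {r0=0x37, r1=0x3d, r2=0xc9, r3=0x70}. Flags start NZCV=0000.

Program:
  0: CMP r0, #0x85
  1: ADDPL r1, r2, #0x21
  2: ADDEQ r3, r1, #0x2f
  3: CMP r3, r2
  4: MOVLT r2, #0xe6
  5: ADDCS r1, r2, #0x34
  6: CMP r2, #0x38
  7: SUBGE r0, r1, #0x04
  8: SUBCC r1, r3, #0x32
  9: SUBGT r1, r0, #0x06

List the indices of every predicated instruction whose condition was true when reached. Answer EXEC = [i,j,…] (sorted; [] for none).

EXEC = []

[0] flags=1001 → (cmp)
[1] flags=1001 PL?F → skip
[2] flags=1001 EQ?F → skip
[3] flags=1001 → (cmp)
[4] flags=1001 LT?F → skip
[5] flags=1001 CS?F → skip
[6] flags=1010 → (cmp)
[7] flags=1010 GE?F → skip
[8] flags=1010 CC?F → skip
[9] flags=1010 GT?F → skip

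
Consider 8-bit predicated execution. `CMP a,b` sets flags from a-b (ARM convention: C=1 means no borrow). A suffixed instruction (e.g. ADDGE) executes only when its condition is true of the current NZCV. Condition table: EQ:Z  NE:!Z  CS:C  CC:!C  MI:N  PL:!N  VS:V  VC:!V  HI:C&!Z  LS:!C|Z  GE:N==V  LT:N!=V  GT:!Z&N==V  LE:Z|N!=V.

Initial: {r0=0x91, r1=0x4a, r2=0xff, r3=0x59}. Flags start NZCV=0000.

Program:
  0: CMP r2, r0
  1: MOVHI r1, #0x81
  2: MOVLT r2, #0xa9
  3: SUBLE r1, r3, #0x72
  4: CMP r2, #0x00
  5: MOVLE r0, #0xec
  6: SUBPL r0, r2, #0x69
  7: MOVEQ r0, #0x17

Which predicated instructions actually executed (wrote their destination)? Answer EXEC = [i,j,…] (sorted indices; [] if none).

[0] flags=0010 → (cmp)
[1] flags=0010 HI?T → r1=0x81
[2] flags=0010 LT?F → skip
[3] flags=0010 LE?F → skip
[4] flags=1010 → (cmp)
[5] flags=1010 LE?T → r0=0xec
[6] flags=1010 PL?F → skip
[7] flags=1010 EQ?F → skip

EXEC = [1,5]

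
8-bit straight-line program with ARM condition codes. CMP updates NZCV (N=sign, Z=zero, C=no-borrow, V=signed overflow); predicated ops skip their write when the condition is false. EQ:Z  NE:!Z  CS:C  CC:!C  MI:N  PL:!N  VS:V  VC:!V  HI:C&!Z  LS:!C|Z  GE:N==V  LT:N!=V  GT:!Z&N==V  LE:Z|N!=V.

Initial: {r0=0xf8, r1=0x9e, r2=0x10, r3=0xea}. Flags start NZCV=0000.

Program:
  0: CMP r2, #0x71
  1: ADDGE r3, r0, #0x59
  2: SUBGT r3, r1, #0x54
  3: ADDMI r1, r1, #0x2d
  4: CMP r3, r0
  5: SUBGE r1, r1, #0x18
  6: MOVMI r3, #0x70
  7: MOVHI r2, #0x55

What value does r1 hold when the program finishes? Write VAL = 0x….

VAL = 0xcb

0: ✓ CMP  NZCV=1000
1: · ADDGE
2: · SUBGT
3: ✓ ADDMI  r1←0xcb
4: ✓ CMP  NZCV=1000
5: · SUBGE
6: ✓ MOVMI  r3←0x70
7: · MOVHI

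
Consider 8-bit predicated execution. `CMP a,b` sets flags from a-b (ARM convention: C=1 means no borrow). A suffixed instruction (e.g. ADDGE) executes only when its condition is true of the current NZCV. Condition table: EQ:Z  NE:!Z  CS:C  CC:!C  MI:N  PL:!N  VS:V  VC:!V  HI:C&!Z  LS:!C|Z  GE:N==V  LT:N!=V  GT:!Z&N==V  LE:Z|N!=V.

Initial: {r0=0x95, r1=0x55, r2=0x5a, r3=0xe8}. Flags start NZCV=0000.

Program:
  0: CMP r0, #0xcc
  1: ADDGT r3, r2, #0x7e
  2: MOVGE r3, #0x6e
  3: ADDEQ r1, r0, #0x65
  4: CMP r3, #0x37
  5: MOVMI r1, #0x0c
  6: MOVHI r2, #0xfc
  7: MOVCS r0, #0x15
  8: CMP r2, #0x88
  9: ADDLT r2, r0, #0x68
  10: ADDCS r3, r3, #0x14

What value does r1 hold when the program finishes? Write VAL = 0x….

VAL = 0x0c

[0] flags=1000 → (cmp)
[1] flags=1000 GT?F → skip
[2] flags=1000 GE?F → skip
[3] flags=1000 EQ?F → skip
[4] flags=1010 → (cmp)
[5] flags=1010 MI?T → r1=0x0c
[6] flags=1010 HI?T → r2=0xfc
[7] flags=1010 CS?T → r0=0x15
[8] flags=0010 → (cmp)
[9] flags=0010 LT?F → skip
[10] flags=0010 CS?T → r3=0xfc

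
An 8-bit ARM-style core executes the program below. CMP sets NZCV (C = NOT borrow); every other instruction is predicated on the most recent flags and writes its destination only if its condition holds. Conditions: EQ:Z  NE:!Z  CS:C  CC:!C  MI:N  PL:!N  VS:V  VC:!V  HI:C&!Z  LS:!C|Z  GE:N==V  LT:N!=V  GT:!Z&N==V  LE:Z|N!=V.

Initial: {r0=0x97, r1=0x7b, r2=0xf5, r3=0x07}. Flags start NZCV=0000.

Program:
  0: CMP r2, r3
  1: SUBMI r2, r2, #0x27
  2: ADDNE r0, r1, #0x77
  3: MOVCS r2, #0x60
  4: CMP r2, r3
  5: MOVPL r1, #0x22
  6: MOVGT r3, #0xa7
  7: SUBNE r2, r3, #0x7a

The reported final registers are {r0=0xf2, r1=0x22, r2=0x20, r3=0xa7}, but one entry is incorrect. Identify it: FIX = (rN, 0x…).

FIX = (r2, 0x2d)

[0] flags=1010 → (cmp)
[1] flags=1010 MI?T → r2=0xce
[2] flags=1010 NE?T → r0=0xf2
[3] flags=1010 CS?T → r2=0x60
[4] flags=0010 → (cmp)
[5] flags=0010 PL?T → r1=0x22
[6] flags=0010 GT?T → r3=0xa7
[7] flags=0010 NE?T → r2=0x2d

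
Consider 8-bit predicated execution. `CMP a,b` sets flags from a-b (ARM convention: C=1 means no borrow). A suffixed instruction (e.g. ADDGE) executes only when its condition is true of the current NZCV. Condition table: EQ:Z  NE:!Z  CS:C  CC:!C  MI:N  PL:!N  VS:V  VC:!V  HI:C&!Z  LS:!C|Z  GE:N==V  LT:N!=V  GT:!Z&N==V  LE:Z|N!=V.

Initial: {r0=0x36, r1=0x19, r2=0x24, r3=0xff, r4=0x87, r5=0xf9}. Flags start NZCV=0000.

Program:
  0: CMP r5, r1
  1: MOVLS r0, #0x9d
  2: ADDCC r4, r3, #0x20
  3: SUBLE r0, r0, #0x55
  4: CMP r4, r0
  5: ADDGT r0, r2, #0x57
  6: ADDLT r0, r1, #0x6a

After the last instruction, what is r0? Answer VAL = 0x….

[0] flags=1010 → (cmp)
[1] flags=1010 LS?F → skip
[2] flags=1010 CC?F → skip
[3] flags=1010 LE?T → r0=0xe1
[4] flags=1000 → (cmp)
[5] flags=1000 GT?F → skip
[6] flags=1000 LT?T → r0=0x83

VAL = 0x83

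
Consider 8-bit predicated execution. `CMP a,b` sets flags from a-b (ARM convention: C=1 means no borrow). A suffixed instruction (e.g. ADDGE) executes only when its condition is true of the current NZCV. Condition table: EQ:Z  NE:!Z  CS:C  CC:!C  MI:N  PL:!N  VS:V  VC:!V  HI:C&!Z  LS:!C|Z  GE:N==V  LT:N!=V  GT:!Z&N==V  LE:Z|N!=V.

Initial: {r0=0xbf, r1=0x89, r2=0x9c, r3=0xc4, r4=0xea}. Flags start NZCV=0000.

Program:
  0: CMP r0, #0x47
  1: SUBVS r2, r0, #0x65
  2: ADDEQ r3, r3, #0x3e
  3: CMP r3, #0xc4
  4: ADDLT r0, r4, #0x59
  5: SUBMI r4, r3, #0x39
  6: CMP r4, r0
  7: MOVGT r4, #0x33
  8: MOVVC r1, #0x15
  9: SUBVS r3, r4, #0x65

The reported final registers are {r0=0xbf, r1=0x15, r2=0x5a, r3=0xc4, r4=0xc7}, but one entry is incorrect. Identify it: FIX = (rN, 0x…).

FIX = (r4, 0x33)

[0] flags=0011 → (cmp)
[1] flags=0011 VS?T → r2=0x5a
[2] flags=0011 EQ?F → skip
[3] flags=0110 → (cmp)
[4] flags=0110 LT?F → skip
[5] flags=0110 MI?F → skip
[6] flags=0010 → (cmp)
[7] flags=0010 GT?T → r4=0x33
[8] flags=0010 VC?T → r1=0x15
[9] flags=0010 VS?F → skip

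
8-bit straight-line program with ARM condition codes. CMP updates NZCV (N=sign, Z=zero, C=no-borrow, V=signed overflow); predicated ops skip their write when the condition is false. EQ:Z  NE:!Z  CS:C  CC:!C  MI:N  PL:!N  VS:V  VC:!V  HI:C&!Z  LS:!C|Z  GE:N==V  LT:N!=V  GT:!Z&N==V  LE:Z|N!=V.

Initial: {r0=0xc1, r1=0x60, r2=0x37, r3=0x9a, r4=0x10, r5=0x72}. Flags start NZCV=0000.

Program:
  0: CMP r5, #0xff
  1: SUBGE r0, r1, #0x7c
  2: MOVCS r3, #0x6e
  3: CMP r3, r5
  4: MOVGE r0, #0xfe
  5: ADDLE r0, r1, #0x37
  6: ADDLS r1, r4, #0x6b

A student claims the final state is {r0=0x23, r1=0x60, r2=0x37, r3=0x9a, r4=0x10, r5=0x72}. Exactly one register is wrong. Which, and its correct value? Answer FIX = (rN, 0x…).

FIX = (r0, 0x97)

[0] flags=0000 → (cmp)
[1] flags=0000 GE?T → r0=0xe4
[2] flags=0000 CS?F → skip
[3] flags=0011 → (cmp)
[4] flags=0011 GE?F → skip
[5] flags=0011 LE?T → r0=0x97
[6] flags=0011 LS?F → skip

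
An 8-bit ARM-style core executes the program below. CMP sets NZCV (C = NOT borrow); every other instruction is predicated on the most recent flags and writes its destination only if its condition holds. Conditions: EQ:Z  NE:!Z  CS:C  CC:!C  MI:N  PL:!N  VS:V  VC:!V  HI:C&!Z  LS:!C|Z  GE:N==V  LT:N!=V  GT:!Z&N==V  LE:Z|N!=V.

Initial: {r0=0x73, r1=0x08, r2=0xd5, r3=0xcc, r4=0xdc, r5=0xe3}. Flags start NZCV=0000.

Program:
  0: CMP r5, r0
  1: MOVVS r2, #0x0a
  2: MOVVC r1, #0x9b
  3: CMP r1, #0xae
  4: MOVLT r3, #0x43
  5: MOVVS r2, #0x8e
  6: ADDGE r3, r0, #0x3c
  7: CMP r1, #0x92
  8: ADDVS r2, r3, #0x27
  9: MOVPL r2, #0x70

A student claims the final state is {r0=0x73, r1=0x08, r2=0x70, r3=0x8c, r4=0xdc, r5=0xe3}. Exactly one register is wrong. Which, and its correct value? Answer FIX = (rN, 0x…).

FIX = (r3, 0xaf)

0: ✓ CMP  NZCV=0011
1: ✓ MOVVS  r2←0x0a
2: · MOVVC
3: ✓ CMP  NZCV=0000
4: · MOVLT
5: · MOVVS
6: ✓ ADDGE  r3←0xaf
7: ✓ CMP  NZCV=0000
8: · ADDVS
9: ✓ MOVPL  r2←0x70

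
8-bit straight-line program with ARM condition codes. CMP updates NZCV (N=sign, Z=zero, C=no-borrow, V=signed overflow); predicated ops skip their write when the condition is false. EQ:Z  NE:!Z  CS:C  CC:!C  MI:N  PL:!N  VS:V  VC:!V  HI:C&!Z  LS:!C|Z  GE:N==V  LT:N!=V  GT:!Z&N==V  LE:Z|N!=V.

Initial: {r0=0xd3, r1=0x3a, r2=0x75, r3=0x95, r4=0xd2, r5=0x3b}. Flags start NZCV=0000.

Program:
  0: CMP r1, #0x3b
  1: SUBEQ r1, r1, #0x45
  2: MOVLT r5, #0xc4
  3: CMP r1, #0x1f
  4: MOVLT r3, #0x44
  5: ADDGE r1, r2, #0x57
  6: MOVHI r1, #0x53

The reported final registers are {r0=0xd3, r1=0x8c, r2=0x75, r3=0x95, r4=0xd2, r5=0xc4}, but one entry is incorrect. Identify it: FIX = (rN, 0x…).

0: ✓ CMP  NZCV=1000
1: · SUBEQ
2: ✓ MOVLT  r5←0xc4
3: ✓ CMP  NZCV=0010
4: · MOVLT
5: ✓ ADDGE  r1←0xcc
6: ✓ MOVHI  r1←0x53

FIX = (r1, 0x53)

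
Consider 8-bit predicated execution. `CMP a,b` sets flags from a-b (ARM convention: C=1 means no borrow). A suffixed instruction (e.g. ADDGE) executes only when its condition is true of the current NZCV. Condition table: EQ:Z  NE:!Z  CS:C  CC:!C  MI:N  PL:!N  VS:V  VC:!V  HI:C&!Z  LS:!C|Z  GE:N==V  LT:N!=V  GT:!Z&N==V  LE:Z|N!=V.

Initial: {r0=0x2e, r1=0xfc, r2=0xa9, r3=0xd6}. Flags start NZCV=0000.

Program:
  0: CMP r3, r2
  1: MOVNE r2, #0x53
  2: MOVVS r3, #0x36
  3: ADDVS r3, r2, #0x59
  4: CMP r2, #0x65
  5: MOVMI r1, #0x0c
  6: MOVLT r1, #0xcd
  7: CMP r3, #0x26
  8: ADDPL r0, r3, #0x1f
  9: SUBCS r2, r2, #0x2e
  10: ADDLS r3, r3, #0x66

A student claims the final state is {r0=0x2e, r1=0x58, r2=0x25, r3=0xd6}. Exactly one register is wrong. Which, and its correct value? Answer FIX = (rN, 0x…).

[0] flags=0010 → (cmp)
[1] flags=0010 NE?T → r2=0x53
[2] flags=0010 VS?F → skip
[3] flags=0010 VS?F → skip
[4] flags=1000 → (cmp)
[5] flags=1000 MI?T → r1=0x0c
[6] flags=1000 LT?T → r1=0xcd
[7] flags=1010 → (cmp)
[8] flags=1010 PL?F → skip
[9] flags=1010 CS?T → r2=0x25
[10] flags=1010 LS?F → skip

FIX = (r1, 0xcd)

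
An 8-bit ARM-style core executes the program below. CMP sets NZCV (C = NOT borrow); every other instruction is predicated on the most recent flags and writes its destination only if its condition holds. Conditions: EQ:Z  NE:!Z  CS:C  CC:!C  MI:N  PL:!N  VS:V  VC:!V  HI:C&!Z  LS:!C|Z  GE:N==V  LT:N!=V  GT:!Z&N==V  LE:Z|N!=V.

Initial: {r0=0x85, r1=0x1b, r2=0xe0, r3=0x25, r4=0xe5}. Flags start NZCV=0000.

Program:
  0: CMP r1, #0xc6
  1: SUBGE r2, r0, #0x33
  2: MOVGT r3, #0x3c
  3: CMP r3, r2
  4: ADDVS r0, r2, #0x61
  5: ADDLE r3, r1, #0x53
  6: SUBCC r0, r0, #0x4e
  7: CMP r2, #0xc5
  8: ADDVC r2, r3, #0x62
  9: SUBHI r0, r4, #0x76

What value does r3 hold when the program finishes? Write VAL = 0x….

VAL = 0x6e

[0] flags=0000 → (cmp)
[1] flags=0000 GE?T → r2=0x52
[2] flags=0000 GT?T → r3=0x3c
[3] flags=1000 → (cmp)
[4] flags=1000 VS?F → skip
[5] flags=1000 LE?T → r3=0x6e
[6] flags=1000 CC?T → r0=0x37
[7] flags=1001 → (cmp)
[8] flags=1001 VC?F → skip
[9] flags=1001 HI?F → skip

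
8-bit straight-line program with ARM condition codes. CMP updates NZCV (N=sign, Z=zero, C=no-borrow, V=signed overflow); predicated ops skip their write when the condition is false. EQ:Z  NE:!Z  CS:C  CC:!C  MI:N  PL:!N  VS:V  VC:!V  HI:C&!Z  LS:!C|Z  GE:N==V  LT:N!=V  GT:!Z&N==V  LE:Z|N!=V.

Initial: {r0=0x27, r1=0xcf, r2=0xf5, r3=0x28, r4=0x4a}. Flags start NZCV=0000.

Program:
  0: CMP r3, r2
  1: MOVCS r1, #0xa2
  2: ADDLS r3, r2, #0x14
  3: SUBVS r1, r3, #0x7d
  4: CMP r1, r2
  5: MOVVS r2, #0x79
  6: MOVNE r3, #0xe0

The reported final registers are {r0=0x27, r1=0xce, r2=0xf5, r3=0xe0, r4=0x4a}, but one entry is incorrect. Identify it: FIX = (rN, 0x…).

0: ✓ CMP  NZCV=0000
1: · MOVCS
2: ✓ ADDLS  r3←0x09
3: · SUBVS
4: ✓ CMP  NZCV=1000
5: · MOVVS
6: ✓ MOVNE  r3←0xe0

FIX = (r1, 0xcf)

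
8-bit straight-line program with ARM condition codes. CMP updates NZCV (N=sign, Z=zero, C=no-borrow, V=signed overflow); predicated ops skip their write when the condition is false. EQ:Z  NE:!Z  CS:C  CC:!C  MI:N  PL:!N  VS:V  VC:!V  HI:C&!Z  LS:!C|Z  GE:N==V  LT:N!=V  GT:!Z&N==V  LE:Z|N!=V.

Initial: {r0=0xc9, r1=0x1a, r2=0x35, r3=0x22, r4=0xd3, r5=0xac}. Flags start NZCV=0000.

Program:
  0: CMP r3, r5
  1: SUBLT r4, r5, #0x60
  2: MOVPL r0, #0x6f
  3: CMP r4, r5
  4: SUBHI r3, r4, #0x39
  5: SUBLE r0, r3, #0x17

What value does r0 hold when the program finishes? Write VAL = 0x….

VAL = 0x6f

0: ✓ CMP  NZCV=0000
1: · SUBLT
2: ✓ MOVPL  r0←0x6f
3: ✓ CMP  NZCV=0010
4: ✓ SUBHI  r3←0x9a
5: · SUBLE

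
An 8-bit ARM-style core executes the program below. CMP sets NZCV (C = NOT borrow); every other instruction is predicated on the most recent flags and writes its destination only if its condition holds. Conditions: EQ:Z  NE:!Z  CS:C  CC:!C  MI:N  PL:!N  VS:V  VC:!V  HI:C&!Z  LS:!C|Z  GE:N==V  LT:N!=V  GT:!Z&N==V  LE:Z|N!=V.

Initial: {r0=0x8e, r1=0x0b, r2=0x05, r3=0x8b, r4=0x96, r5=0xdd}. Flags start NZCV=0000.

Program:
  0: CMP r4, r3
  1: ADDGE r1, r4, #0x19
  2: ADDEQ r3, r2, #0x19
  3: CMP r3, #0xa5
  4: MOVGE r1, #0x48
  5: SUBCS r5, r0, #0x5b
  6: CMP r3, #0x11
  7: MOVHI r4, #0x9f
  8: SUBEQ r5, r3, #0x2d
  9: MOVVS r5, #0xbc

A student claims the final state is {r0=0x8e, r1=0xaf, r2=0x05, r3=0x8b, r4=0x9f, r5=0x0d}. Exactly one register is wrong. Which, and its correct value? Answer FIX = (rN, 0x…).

FIX = (r5, 0xbc)

0: ✓ CMP  NZCV=0010
1: ✓ ADDGE  r1←0xaf
2: · ADDEQ
3: ✓ CMP  NZCV=1000
4: · MOVGE
5: · SUBCS
6: ✓ CMP  NZCV=0011
7: ✓ MOVHI  r4←0x9f
8: · SUBEQ
9: ✓ MOVVS  r5←0xbc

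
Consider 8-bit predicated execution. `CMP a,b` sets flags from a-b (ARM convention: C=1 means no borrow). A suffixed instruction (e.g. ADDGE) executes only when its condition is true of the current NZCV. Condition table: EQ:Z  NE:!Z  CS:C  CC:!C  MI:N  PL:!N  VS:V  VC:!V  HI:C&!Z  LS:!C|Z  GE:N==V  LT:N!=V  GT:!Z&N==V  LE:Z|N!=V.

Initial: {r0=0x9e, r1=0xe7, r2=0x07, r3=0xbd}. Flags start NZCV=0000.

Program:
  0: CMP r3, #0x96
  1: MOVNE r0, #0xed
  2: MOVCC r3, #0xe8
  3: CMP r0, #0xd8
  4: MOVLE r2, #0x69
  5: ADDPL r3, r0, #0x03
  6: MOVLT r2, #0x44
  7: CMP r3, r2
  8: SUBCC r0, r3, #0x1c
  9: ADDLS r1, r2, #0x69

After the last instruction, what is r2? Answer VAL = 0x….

VAL = 0x07

[0] flags=0010 → (cmp)
[1] flags=0010 NE?T → r0=0xed
[2] flags=0010 CC?F → skip
[3] flags=0010 → (cmp)
[4] flags=0010 LE?F → skip
[5] flags=0010 PL?T → r3=0xf0
[6] flags=0010 LT?F → skip
[7] flags=1010 → (cmp)
[8] flags=1010 CC?F → skip
[9] flags=1010 LS?F → skip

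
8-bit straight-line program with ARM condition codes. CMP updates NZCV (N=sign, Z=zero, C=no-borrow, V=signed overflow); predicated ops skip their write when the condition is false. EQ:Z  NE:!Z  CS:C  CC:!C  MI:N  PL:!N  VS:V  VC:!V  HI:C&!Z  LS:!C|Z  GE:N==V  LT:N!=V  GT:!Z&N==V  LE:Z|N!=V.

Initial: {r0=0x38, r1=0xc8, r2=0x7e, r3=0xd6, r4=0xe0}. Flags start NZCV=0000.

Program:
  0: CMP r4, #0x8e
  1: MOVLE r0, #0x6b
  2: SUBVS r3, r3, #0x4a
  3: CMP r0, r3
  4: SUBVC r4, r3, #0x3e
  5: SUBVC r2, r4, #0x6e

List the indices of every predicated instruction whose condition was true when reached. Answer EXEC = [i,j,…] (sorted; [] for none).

EXEC = [4,5]

[0] flags=0010 → (cmp)
[1] flags=0010 LE?F → skip
[2] flags=0010 VS?F → skip
[3] flags=0000 → (cmp)
[4] flags=0000 VC?T → r4=0x98
[5] flags=0000 VC?T → r2=0x2a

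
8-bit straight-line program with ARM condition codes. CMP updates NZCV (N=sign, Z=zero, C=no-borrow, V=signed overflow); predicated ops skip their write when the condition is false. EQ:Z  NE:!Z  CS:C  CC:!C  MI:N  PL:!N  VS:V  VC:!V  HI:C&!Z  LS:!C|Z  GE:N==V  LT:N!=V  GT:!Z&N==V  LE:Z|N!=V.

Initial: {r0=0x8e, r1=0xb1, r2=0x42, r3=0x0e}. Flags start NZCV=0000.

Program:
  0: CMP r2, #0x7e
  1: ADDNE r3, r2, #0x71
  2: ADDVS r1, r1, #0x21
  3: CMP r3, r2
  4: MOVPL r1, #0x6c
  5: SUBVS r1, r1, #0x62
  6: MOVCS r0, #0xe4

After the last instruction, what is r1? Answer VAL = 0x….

VAL = 0x0a

[0] flags=1000 → (cmp)
[1] flags=1000 NE?T → r3=0xb3
[2] flags=1000 VS?F → skip
[3] flags=0011 → (cmp)
[4] flags=0011 PL?T → r1=0x6c
[5] flags=0011 VS?T → r1=0x0a
[6] flags=0011 CS?T → r0=0xe4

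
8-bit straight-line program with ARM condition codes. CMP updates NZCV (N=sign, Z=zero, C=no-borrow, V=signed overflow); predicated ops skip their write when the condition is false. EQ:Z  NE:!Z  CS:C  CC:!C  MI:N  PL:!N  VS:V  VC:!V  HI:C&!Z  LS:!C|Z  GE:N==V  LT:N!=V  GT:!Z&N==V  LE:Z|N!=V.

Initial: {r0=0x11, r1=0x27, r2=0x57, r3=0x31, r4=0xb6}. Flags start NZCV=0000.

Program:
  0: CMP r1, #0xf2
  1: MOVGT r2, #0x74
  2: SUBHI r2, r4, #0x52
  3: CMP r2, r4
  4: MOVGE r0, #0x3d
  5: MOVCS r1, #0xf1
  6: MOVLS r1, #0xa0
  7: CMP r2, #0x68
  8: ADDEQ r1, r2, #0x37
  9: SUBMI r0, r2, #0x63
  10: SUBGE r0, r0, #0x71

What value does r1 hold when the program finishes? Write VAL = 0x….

VAL = 0xa0

0: ✓ CMP  NZCV=0000
1: ✓ MOVGT  r2←0x74
2: · SUBHI
3: ✓ CMP  NZCV=1001
4: ✓ MOVGE  r0←0x3d
5: · MOVCS
6: ✓ MOVLS  r1←0xa0
7: ✓ CMP  NZCV=0010
8: · ADDEQ
9: · SUBMI
10: ✓ SUBGE  r0←0xcc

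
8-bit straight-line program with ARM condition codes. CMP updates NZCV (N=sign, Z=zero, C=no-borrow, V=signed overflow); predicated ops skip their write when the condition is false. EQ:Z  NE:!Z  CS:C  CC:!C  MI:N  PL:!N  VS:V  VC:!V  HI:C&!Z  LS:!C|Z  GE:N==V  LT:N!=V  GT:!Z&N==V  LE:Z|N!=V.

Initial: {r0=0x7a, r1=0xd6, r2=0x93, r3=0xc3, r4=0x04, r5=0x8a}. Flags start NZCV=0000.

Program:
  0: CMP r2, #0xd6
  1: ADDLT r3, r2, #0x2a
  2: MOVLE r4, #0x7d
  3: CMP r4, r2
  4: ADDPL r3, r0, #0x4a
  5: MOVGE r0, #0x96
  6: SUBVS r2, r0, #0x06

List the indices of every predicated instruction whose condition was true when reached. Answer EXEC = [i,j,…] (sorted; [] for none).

[0] flags=1000 → (cmp)
[1] flags=1000 LT?T → r3=0xbd
[2] flags=1000 LE?T → r4=0x7d
[3] flags=1001 → (cmp)
[4] flags=1001 PL?F → skip
[5] flags=1001 GE?T → r0=0x96
[6] flags=1001 VS?T → r2=0x90

EXEC = [1,2,5,6]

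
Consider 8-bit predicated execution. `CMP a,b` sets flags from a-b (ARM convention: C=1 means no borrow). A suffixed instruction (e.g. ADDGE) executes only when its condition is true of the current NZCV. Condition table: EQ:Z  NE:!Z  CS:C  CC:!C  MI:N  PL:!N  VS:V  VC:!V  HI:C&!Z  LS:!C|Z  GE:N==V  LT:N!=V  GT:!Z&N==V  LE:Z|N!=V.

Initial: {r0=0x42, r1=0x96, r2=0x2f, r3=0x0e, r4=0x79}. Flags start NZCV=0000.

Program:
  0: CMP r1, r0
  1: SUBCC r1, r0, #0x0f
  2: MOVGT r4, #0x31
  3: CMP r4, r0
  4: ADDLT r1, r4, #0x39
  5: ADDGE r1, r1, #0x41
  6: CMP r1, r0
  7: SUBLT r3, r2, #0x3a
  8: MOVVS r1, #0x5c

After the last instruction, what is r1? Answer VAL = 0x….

VAL = 0xd7

0: ✓ CMP  NZCV=0011
1: · SUBCC
2: · MOVGT
3: ✓ CMP  NZCV=0010
4: · ADDLT
5: ✓ ADDGE  r1←0xd7
6: ✓ CMP  NZCV=1010
7: ✓ SUBLT  r3←0xf5
8: · MOVVS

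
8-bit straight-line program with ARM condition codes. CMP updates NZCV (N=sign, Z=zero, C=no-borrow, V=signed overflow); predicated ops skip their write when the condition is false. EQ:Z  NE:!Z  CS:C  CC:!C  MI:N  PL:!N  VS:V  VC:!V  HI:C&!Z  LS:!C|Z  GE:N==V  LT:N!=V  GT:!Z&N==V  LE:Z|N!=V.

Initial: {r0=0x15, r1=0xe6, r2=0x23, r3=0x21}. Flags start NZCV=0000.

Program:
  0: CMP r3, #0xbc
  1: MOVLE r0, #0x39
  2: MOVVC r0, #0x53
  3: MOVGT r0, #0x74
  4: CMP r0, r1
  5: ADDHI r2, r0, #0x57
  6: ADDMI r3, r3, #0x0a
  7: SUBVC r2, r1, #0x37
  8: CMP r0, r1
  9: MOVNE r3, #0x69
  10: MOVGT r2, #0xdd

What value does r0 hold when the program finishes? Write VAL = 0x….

0: ✓ CMP  NZCV=0000
1: · MOVLE
2: ✓ MOVVC  r0←0x53
3: ✓ MOVGT  r0←0x74
4: ✓ CMP  NZCV=1001
5: · ADDHI
6: ✓ ADDMI  r3←0x2b
7: · SUBVC
8: ✓ CMP  NZCV=1001
9: ✓ MOVNE  r3←0x69
10: ✓ MOVGT  r2←0xdd

VAL = 0x74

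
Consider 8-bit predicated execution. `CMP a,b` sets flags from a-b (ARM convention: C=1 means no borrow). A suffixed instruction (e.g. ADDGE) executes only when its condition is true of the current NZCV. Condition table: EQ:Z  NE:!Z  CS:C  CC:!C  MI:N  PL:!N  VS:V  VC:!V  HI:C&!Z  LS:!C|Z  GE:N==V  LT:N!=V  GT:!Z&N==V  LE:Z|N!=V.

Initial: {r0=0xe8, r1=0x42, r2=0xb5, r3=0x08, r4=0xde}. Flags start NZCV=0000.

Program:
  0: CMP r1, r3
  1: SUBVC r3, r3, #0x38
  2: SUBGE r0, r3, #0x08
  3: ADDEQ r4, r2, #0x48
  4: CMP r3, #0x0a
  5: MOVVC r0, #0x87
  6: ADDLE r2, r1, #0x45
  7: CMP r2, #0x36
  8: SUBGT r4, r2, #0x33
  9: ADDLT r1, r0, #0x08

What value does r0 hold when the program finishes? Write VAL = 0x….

[0] flags=0010 → (cmp)
[1] flags=0010 VC?T → r3=0xd0
[2] flags=0010 GE?T → r0=0xc8
[3] flags=0010 EQ?F → skip
[4] flags=1010 → (cmp)
[5] flags=1010 VC?T → r0=0x87
[6] flags=1010 LE?T → r2=0x87
[7] flags=0011 → (cmp)
[8] flags=0011 GT?F → skip
[9] flags=0011 LT?T → r1=0x8f

VAL = 0x87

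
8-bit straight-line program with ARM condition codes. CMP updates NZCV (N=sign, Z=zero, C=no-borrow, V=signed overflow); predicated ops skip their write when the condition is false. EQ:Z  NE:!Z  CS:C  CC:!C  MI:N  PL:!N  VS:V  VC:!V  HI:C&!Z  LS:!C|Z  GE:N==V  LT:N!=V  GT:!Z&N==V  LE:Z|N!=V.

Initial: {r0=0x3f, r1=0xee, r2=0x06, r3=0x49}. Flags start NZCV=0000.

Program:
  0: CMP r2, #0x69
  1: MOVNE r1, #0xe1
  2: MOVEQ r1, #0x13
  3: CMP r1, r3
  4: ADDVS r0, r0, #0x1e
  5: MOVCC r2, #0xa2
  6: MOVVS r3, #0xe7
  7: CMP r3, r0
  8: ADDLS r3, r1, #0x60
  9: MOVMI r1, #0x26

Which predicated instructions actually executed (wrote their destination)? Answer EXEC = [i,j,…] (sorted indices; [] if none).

EXEC = [1]

0: ✓ CMP  NZCV=1000
1: ✓ MOVNE  r1←0xe1
2: · MOVEQ
3: ✓ CMP  NZCV=1010
4: · ADDVS
5: · MOVCC
6: · MOVVS
7: ✓ CMP  NZCV=0010
8: · ADDLS
9: · MOVMI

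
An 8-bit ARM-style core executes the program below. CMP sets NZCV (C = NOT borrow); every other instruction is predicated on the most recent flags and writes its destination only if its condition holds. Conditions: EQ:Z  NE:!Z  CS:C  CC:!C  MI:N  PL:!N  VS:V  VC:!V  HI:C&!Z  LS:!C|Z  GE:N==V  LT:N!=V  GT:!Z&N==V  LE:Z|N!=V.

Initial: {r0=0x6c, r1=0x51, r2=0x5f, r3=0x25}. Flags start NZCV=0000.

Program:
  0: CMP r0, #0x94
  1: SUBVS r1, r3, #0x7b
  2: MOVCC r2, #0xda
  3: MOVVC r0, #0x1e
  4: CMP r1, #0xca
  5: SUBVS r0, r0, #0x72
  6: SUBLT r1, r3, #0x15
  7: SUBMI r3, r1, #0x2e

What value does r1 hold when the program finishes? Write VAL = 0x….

0: ✓ CMP  NZCV=1001
1: ✓ SUBVS  r1←0xaa
2: ✓ MOVCC  r2←0xda
3: · MOVVC
4: ✓ CMP  NZCV=1000
5: · SUBVS
6: ✓ SUBLT  r1←0x10
7: ✓ SUBMI  r3←0xe2

VAL = 0x10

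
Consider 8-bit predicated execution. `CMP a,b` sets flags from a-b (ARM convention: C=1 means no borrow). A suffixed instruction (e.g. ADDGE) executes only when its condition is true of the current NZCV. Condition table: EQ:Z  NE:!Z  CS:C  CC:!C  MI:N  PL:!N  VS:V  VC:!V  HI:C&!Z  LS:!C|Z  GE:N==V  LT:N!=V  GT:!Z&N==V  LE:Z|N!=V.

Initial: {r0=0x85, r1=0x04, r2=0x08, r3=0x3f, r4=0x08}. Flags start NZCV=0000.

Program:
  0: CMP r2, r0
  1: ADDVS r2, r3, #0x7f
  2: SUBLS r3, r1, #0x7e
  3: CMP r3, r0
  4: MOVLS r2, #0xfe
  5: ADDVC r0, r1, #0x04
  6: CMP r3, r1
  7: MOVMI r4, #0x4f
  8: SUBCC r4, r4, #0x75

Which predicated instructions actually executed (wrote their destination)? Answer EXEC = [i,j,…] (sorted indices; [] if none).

0: ✓ CMP  NZCV=1001
1: ✓ ADDVS  r2←0xbe
2: ✓ SUBLS  r3←0x86
3: ✓ CMP  NZCV=0010
4: · MOVLS
5: ✓ ADDVC  r0←0x08
6: ✓ CMP  NZCV=1010
7: ✓ MOVMI  r4←0x4f
8: · SUBCC

EXEC = [1,2,5,7]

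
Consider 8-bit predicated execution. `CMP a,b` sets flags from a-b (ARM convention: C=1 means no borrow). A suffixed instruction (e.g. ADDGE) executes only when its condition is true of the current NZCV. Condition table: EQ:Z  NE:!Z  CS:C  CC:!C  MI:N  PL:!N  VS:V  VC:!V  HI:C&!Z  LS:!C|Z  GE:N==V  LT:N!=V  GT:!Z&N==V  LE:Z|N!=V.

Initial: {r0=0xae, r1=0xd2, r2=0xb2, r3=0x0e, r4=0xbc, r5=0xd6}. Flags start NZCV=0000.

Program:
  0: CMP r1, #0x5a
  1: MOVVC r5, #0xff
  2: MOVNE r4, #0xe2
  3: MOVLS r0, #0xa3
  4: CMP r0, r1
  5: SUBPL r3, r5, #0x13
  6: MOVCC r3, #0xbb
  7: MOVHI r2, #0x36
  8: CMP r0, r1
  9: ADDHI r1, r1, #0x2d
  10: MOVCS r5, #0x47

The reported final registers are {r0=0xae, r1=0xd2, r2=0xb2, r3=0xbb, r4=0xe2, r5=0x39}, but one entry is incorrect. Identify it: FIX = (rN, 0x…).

[0] flags=0011 → (cmp)
[1] flags=0011 VC?F → skip
[2] flags=0011 NE?T → r4=0xe2
[3] flags=0011 LS?F → skip
[4] flags=1000 → (cmp)
[5] flags=1000 PL?F → skip
[6] flags=1000 CC?T → r3=0xbb
[7] flags=1000 HI?F → skip
[8] flags=1000 → (cmp)
[9] flags=1000 HI?F → skip
[10] flags=1000 CS?F → skip

FIX = (r5, 0xd6)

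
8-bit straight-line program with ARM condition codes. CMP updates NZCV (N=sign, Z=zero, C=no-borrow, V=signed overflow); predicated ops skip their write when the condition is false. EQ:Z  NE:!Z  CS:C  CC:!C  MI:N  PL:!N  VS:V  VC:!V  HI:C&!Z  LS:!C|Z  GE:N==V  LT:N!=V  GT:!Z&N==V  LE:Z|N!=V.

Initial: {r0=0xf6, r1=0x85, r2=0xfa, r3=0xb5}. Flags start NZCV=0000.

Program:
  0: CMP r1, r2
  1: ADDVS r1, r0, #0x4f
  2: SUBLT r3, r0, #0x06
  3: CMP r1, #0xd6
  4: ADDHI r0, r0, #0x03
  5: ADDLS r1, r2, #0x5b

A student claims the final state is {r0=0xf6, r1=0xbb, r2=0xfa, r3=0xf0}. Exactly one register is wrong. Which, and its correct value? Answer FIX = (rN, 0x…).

0: ✓ CMP  NZCV=1000
1: · ADDVS
2: ✓ SUBLT  r3←0xf0
3: ✓ CMP  NZCV=1000
4: · ADDHI
5: ✓ ADDLS  r1←0x55

FIX = (r1, 0x55)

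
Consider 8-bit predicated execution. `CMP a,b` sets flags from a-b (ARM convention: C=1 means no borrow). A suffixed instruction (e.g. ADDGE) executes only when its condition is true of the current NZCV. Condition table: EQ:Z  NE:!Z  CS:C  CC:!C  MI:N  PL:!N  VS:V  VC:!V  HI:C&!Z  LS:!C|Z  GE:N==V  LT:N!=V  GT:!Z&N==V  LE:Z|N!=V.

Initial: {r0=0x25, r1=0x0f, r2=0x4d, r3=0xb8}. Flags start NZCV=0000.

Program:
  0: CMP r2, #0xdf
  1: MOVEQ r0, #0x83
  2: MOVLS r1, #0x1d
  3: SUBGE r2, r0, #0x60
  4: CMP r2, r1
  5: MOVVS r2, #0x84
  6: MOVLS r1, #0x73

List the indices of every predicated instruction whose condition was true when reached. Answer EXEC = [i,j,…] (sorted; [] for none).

EXEC = [2,3]

[0] flags=0000 → (cmp)
[1] flags=0000 EQ?F → skip
[2] flags=0000 LS?T → r1=0x1d
[3] flags=0000 GE?T → r2=0xc5
[4] flags=1010 → (cmp)
[5] flags=1010 VS?F → skip
[6] flags=1010 LS?F → skip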